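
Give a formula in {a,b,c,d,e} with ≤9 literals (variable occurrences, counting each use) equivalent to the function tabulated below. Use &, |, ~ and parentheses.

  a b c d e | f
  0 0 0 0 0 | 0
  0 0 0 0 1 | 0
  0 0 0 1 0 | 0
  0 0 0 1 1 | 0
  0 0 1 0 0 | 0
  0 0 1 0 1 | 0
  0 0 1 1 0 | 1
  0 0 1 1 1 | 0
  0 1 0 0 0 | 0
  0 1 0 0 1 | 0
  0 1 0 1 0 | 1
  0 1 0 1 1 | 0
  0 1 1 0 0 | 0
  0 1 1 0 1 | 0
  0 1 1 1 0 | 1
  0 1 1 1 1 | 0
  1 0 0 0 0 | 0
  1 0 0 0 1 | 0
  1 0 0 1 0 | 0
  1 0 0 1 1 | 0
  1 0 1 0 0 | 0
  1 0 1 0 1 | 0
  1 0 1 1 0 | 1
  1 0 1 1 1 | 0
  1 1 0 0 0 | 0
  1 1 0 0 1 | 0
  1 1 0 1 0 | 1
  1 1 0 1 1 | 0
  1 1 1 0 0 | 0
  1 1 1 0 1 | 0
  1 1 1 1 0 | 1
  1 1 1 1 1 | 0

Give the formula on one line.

(((~e | ~b) & (b | c)) & (d & ~e))

  ~e = 10101010101010101010101010101010
  ~b = 11111111000000001111111100000000
  (~e | ~b) = 11111111101010101111111110101010
  (b | c) = 00001111111111110000111111111111
  ((~e | ~b) & (b | c)) = 00001111101010100000111110101010
  (d & ~e) = 00100010001000100010001000100010
  (((~e | ~b) & (b | c)) & (d & ~e)) = 00000010001000100000001000100010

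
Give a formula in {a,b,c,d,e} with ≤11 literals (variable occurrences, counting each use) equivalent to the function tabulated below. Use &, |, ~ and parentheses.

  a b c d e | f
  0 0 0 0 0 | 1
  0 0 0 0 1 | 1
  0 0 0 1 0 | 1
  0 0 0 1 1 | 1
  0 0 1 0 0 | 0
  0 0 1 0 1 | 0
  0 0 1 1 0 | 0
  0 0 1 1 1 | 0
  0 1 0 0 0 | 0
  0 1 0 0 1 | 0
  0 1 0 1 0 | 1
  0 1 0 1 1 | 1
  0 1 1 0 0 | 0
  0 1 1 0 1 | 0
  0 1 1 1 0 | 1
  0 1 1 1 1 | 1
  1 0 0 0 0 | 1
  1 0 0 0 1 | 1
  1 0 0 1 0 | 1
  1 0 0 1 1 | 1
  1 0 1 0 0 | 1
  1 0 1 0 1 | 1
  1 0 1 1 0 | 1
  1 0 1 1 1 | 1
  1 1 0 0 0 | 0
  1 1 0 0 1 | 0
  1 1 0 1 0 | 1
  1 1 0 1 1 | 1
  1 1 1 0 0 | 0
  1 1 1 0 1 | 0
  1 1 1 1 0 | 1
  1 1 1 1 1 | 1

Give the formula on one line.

  (e | d) = 01110111011101110111011101110111
  ((e | d) & a) = 00000000000000000111011101110111
  (b | ((e | d) & a)) = 00000000111111110111011111111111
  ((b | ((e | d) & a)) & d) = 00000000001100110011001100110011
  ~c = 11110000111100001111000011110000
  (~c | a) = 11110000111100001111111111111111
  ~b = 11111111000000001111111100000000
  (~b | d) = 11111111001100111111111100110011
  ((~c | a) & (~b | d)) = 11110000001100001111111100110011
  (((b | ((e | d) & a)) & d) | ((~c | a) & (~b | d))) = 11110000001100111111111100110011

(((b | ((e | d) & a)) & d) | ((~c | a) & (~b | d)))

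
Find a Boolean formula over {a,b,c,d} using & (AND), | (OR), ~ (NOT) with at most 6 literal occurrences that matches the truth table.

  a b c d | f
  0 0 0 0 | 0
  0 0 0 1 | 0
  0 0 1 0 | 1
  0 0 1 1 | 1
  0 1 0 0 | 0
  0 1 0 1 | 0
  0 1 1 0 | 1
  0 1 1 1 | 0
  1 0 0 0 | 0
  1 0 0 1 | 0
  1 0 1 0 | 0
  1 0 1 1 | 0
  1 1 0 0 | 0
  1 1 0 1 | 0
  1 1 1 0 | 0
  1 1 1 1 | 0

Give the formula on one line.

  ~b = 1111000011110000
  ~d = 1010101010101010
  (a | ~d) = 1010101011111111
  (~b | (a | ~d)) = 1111101011111111
  ~a = 1111111100000000
  (~a & c) = 0011001100000000
  ((~b | (a | ~d)) & (~a & c)) = 0011001000000000

((~b | (a | ~d)) & (~a & c))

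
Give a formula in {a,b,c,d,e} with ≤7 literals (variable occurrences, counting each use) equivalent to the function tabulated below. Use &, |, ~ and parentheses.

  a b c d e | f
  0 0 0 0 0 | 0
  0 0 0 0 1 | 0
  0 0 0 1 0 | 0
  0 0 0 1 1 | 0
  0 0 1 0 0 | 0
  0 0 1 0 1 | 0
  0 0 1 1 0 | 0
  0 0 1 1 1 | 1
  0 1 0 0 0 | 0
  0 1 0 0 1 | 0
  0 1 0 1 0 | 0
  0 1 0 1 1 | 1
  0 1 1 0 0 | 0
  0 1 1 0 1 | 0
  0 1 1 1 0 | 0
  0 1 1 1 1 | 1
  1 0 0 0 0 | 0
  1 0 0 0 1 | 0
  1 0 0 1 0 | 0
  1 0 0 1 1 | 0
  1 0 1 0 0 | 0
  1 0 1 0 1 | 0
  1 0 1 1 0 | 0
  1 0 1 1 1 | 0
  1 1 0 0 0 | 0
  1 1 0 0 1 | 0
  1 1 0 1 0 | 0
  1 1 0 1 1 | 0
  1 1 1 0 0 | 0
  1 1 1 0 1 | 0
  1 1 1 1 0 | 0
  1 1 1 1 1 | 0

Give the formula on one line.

  ~a = 11111111111111110000000000000000
  (b | c) = 00001111111111110000111111111111
  ((b | c) & e) = 00000101010101010000010101010101
  (e & d) = 00010001000100010001000100010001
  (((b | c) & e) & (e & d)) = 00000001000100010000000100010001
  (~a & (((b | c) & e) & (e & d))) = 00000001000100010000000000000000

(~a & (((b | c) & e) & (e & d)))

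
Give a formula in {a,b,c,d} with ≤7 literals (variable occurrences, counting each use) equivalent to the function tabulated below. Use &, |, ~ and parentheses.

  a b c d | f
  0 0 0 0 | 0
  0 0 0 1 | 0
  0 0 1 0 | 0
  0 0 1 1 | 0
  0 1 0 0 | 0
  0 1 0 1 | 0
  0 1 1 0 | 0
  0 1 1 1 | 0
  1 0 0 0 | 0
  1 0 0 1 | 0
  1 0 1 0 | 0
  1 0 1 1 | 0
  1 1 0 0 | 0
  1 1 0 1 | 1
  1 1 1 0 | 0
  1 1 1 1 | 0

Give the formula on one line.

(~c & ((b | ~a) & (d & (a | ~d))))

  ~c = 1100110011001100
  ~a = 1111111100000000
  (b | ~a) = 1111111100001111
  ~d = 1010101010101010
  (a | ~d) = 1010101011111111
  (d & (a | ~d)) = 0000000001010101
  ((b | ~a) & (d & (a | ~d))) = 0000000000000101
  (~c & ((b | ~a) & (d & (a | ~d)))) = 0000000000000100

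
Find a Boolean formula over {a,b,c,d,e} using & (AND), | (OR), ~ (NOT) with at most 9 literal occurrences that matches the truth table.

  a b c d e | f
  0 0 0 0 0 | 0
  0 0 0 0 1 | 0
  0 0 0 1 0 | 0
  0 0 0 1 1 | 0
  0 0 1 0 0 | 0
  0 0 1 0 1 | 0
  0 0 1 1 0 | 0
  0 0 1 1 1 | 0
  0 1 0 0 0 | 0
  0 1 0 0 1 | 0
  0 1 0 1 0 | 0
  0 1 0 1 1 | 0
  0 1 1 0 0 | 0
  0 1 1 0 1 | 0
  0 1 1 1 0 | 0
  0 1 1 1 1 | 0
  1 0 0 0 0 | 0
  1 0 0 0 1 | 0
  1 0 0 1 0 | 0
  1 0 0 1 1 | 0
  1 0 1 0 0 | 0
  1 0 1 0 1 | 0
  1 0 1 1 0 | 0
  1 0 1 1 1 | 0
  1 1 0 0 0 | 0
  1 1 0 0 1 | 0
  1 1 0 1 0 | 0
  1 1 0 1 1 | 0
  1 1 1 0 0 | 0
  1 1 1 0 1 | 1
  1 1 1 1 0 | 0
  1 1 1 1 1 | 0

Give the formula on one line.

((~d & (a & (b & e))) & (~e | c))

  ~d = 11001100110011001100110011001100
  (b & e) = 00000000010101010000000001010101
  (a & (b & e)) = 00000000000000000000000001010101
  (~d & (a & (b & e))) = 00000000000000000000000001000100
  ~e = 10101010101010101010101010101010
  (~e | c) = 10101111101011111010111110101111
  ((~d & (a & (b & e))) & (~e | c)) = 00000000000000000000000000000100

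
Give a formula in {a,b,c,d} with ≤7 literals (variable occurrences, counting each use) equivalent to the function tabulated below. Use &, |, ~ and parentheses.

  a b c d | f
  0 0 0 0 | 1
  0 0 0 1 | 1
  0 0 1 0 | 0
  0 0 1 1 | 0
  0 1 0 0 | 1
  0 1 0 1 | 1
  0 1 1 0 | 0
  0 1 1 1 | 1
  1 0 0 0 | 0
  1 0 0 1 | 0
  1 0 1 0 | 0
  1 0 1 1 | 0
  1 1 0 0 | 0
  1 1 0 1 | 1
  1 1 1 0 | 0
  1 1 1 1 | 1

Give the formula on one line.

((b & d) | (((c & b) | ~a) & ~c))

  (b & d) = 0000010100000101
  (c & b) = 0000001100000011
  ~a = 1111111100000000
  ((c & b) | ~a) = 1111111100000011
  ~c = 1100110011001100
  (((c & b) | ~a) & ~c) = 1100110000000000
  ((b & d) | (((c & b) | ~a) & ~c)) = 1100110100000101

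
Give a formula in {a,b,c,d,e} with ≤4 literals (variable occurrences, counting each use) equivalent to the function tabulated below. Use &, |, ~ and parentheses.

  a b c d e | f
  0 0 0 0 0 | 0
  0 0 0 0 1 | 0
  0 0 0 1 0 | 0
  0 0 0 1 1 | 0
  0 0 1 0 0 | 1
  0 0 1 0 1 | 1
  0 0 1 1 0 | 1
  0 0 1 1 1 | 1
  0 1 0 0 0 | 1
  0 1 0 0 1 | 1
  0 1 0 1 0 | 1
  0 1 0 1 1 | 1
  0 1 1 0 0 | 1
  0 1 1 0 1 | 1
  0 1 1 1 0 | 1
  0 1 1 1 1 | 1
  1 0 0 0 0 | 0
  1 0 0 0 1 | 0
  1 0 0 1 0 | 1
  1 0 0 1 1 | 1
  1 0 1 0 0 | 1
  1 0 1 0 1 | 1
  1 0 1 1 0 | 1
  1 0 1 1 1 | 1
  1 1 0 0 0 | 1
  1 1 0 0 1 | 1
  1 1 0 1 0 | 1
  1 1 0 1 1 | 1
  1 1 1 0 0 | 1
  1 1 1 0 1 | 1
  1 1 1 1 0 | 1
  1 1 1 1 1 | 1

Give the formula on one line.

((a & d) | (c | b))

  (a & d) = 00000000000000000011001100110011
  (c | b) = 00001111111111110000111111111111
  ((a & d) | (c | b)) = 00001111111111110011111111111111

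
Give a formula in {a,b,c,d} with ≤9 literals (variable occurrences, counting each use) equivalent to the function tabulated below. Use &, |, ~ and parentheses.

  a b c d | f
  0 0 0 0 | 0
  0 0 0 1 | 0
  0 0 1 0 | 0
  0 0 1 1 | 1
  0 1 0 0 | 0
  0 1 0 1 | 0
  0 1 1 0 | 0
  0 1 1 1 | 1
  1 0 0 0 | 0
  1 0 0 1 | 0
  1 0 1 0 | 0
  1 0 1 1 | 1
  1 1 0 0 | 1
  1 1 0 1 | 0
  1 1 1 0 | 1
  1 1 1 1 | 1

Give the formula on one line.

((((b & c) | ~d) | c) & (d | (a & b)))

  (b & c) = 0000001100000011
  ~d = 1010101010101010
  ((b & c) | ~d) = 1010101110101011
  (((b & c) | ~d) | c) = 1011101110111011
  (a & b) = 0000000000001111
  (d | (a & b)) = 0101010101011111
  ((((b & c) | ~d) | c) & (d | (a & b))) = 0001000100011011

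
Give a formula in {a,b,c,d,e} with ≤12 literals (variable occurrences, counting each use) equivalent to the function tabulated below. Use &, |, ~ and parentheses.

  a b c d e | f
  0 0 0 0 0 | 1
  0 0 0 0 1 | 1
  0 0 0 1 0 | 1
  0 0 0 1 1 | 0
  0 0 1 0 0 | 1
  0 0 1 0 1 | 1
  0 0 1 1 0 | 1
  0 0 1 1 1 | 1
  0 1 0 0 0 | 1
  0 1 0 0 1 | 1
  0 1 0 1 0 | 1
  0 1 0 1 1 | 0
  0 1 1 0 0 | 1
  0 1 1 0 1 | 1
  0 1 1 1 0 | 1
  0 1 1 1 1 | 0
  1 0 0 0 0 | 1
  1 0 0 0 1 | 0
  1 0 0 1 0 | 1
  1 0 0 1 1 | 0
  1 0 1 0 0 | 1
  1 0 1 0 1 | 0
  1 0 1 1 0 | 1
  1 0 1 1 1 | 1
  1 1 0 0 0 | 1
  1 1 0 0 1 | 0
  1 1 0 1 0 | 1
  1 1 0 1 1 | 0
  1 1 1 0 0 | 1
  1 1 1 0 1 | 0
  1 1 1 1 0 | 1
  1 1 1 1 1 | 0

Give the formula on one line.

  ~d = 11001100110011001100110011001100
  ~e = 10101010101010101010101010101010
  (~d | ~e) = 11101110111011101110111011101110
  ~a = 11111111111111110000000000000000
  (~a | d) = 11111111111111110011001100110011
  ((~a | d) | ~e) = 11111111111111111011101110111011
  ((~d | ~e) & ((~a | d) | ~e)) = 11101110111011101010101010101010
  ~b = 11111111000000001111111100000000
  (c & ~b) = 00001111000000000000111100000000
  ((c & ~b) & d) = 00000011000000000000001100000000
  (((c & ~b) & d) | ~e) = 10101011101010101010101110101010
  (((~d | ~e) & ((~a | d) | ~e)) | (((c & ~b) & d) | ~e)) = 11101111111011101010101110101010

(((~d | ~e) & ((~a | d) | ~e)) | (((c & ~b) & d) | ~e))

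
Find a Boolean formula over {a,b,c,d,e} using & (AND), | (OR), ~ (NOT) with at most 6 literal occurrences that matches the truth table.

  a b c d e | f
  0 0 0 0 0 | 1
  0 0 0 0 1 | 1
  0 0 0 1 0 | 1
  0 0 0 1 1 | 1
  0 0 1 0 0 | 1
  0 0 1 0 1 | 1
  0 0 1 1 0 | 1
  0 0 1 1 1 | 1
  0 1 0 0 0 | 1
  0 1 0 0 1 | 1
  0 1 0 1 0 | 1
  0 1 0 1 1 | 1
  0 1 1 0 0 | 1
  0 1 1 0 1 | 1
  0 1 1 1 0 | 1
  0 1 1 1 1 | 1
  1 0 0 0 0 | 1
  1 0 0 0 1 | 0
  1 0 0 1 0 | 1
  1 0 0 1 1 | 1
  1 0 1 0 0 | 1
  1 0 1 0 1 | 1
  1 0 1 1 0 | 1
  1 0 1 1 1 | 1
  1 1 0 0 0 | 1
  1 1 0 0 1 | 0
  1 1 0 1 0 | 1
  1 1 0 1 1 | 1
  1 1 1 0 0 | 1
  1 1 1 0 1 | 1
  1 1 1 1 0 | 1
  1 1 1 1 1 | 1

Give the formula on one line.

((c & ~d) | ((~e | d) | (~a & ~c)))

  ~d = 11001100110011001100110011001100
  (c & ~d) = 00001100000011000000110000001100
  ~e = 10101010101010101010101010101010
  (~e | d) = 10111011101110111011101110111011
  ~a = 11111111111111110000000000000000
  ~c = 11110000111100001111000011110000
  (~a & ~c) = 11110000111100000000000000000000
  ((~e | d) | (~a & ~c)) = 11111011111110111011101110111011
  ((c & ~d) | ((~e | d) | (~a & ~c))) = 11111111111111111011111110111111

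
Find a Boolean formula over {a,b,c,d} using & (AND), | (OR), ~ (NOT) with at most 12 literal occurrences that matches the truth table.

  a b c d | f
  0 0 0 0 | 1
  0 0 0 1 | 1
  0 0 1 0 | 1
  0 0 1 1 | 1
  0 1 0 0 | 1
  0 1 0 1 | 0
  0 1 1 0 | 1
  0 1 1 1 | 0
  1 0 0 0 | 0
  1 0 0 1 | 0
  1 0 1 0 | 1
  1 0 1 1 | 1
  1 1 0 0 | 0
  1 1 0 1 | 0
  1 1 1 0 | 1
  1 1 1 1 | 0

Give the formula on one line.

((c | ~a) & ((((~d & c) | (b | (c & a))) & ~d) | ~b))

  ~a = 1111111100000000
  (c | ~a) = 1111111100110011
  ~d = 1010101010101010
  (~d & c) = 0010001000100010
  (c & a) = 0000000000110011
  (b | (c & a)) = 0000111100111111
  ((~d & c) | (b | (c & a))) = 0010111100111111
  (((~d & c) | (b | (c & a))) & ~d) = 0010101000101010
  ~b = 1111000011110000
  ((((~d & c) | (b | (c & a))) & ~d) | ~b) = 1111101011111010
  ((c | ~a) & ((((~d & c) | (b | (c & a))) & ~d) | ~b)) = 1111101000110010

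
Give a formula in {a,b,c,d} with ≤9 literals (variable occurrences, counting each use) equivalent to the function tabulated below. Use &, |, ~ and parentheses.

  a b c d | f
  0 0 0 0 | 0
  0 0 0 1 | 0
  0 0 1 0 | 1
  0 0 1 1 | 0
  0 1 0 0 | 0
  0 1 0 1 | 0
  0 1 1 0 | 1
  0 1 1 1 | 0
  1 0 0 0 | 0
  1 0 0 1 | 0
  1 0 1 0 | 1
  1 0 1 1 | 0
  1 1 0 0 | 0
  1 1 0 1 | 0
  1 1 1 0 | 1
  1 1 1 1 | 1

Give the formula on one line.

((((b | ~c) | ~d) & c) & ((c & a) | ~d))

  ~c = 1100110011001100
  (b | ~c) = 1100111111001111
  ~d = 1010101010101010
  ((b | ~c) | ~d) = 1110111111101111
  (((b | ~c) | ~d) & c) = 0010001100100011
  (c & a) = 0000000000110011
  ((c & a) | ~d) = 1010101010111011
  ((((b | ~c) | ~d) & c) & ((c & a) | ~d)) = 0010001000100011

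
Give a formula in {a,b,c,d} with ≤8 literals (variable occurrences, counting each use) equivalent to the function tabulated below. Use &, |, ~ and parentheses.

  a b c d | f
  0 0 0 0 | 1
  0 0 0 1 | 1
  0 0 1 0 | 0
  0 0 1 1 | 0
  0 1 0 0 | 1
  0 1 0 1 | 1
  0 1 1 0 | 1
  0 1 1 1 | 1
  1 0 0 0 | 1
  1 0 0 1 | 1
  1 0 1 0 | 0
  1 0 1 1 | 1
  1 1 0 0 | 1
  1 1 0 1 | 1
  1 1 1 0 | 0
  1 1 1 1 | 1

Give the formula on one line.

  ~c = 1100110011001100
  (d & a) = 0000000001010101
  (~c | (d & a)) = 1100110011011101
  ~a = 1111111100000000
  (b & ~a) = 0000111100000000
  ((~c | (d & a)) | (b & ~a)) = 1100111111011101

((~c | (d & a)) | (b & ~a))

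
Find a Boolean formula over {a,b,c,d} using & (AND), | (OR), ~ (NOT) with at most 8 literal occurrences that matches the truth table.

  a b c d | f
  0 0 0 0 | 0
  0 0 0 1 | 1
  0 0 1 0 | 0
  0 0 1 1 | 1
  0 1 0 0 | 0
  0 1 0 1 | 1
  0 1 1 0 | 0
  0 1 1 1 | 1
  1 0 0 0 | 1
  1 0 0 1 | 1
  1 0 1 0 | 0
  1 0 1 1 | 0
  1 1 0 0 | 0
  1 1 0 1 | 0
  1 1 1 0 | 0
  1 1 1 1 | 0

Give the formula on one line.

(((~b & ~c) & (((a & ~c) | d) | a)) | (d & ~a))

  ~b = 1111000011110000
  ~c = 1100110011001100
  (~b & ~c) = 1100000011000000
  (a & ~c) = 0000000011001100
  ((a & ~c) | d) = 0101010111011101
  (((a & ~c) | d) | a) = 0101010111111111
  ((~b & ~c) & (((a & ~c) | d) | a)) = 0100000011000000
  ~a = 1111111100000000
  (d & ~a) = 0101010100000000
  (((~b & ~c) & (((a & ~c) | d) | a)) | (d & ~a)) = 0101010111000000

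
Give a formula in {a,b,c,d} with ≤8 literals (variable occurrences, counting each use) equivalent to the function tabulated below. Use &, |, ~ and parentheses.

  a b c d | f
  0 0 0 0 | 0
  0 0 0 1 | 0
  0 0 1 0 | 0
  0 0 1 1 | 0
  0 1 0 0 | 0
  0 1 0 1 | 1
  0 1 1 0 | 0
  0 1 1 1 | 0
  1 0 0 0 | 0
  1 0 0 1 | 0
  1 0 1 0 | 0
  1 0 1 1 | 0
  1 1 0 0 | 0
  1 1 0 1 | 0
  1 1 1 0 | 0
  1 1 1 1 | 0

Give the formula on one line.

((b & ~a) & ((c | (d & (~a | ~b))) & ~c))

  ~a = 1111111100000000
  (b & ~a) = 0000111100000000
  ~b = 1111000011110000
  (~a | ~b) = 1111111111110000
  (d & (~a | ~b)) = 0101010101010000
  (c | (d & (~a | ~b))) = 0111011101110011
  ~c = 1100110011001100
  ((c | (d & (~a | ~b))) & ~c) = 0100010001000000
  ((b & ~a) & ((c | (d & (~a | ~b))) & ~c)) = 0000010000000000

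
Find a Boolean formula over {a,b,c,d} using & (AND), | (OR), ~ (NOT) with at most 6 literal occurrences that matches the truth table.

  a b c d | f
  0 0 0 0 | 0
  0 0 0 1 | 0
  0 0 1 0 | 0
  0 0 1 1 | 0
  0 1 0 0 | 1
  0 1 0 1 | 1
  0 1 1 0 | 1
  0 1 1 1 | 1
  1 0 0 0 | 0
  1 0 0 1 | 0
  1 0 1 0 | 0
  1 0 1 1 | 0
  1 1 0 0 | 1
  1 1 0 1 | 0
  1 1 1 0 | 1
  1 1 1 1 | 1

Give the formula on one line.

  ~a = 1111111100000000
  ~d = 1010101010101010
  (c | ~d) = 1011101110111011
  (~a | (c | ~d)) = 1111111110111011
  ((~a | (c | ~d)) & b) = 0000111100001011

((~a | (c | ~d)) & b)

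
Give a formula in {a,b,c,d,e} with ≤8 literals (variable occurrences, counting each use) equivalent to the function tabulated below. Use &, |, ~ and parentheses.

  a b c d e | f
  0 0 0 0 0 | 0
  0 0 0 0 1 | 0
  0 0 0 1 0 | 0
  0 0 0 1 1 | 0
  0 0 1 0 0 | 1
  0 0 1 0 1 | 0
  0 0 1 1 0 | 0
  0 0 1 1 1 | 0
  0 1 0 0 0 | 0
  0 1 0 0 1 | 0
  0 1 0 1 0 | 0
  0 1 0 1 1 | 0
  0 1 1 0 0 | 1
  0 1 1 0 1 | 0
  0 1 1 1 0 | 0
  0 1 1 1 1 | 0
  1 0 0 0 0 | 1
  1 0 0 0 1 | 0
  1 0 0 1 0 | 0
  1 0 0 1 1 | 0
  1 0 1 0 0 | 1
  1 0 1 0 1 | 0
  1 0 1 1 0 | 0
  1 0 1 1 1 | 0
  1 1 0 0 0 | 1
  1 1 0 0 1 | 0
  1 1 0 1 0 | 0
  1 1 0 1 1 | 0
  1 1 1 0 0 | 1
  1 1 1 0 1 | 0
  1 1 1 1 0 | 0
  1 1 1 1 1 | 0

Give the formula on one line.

  ~e = 10101010101010101010101010101010
  ~d = 11001100110011001100110011001100
  (~e & ~d) = 10001000100010001000100010001000
  ~a = 11111111111111110000000000000000
  (d | c) = 00111111001111110011111100111111
  (~a & (d | c)) = 00111111001111110000000000000000
  ((~a & (d | c)) | e) = 01111111011111110101010101010101
  (a | ((~a & (d | c)) | e)) = 01111111011111111111111111111111
  ((~e & ~d) & (a | ((~a & (d | c)) | e))) = 00001000000010001000100010001000

((~e & ~d) & (a | ((~a & (d | c)) | e)))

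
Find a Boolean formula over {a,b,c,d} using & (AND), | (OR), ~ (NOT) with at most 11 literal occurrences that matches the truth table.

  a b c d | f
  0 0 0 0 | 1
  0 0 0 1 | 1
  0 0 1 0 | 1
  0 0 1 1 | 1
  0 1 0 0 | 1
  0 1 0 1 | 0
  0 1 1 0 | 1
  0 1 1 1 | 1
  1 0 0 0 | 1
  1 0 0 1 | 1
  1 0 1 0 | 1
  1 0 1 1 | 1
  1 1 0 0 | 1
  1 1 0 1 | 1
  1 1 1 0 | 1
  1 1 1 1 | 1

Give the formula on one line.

(((~a & b) & ((~d & ~c) | c)) | ((a | ~d) | ~b))

  ~a = 1111111100000000
  (~a & b) = 0000111100000000
  ~d = 1010101010101010
  ~c = 1100110011001100
  (~d & ~c) = 1000100010001000
  ((~d & ~c) | c) = 1011101110111011
  ((~a & b) & ((~d & ~c) | c)) = 0000101100000000
  (a | ~d) = 1010101011111111
  ~b = 1111000011110000
  ((a | ~d) | ~b) = 1111101011111111
  (((~a & b) & ((~d & ~c) | c)) | ((a | ~d) | ~b)) = 1111101111111111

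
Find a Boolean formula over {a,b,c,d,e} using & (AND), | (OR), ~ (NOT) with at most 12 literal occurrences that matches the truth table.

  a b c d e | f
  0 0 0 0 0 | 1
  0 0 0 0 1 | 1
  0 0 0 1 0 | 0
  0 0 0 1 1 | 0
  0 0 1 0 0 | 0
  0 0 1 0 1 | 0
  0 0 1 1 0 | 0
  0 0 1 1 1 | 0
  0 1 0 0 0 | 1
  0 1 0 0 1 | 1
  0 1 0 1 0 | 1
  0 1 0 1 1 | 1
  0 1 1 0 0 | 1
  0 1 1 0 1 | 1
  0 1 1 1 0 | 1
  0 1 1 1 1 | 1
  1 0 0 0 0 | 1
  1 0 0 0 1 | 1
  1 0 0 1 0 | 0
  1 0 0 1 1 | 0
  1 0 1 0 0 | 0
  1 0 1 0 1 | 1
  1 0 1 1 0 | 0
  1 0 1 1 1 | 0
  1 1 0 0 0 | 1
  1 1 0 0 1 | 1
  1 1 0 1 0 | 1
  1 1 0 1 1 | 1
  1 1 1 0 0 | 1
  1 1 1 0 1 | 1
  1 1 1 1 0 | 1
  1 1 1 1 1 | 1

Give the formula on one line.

  ~d = 11001100110011001100110011001100
  (c & ~d) = 00001100000011000000110000001100
  (e & (c & ~d)) = 00000100000001000000010000000100
  (a | d) = 00110011001100111111111111111111
  ((e & (c & ~d)) & (a | d)) = 00000000000000000000010000000100
  ~c = 11110000111100001111000011110000
  ~b = 11111111000000001111111100000000
  (~c & ~b) = 11110000000000001111000000000000
  ((~c & ~b) & ~d) = 11000000000000001100000000000000
  (((e & (c & ~d)) & (a | d)) | ((~c & ~b) & ~d)) = 11000000000000001100010000000100
  ((((e & (c & ~d)) & (a | d)) | ((~c & ~b) & ~d)) | b) = 11000000111111111100010011111111

((((e & (c & ~d)) & (a | d)) | ((~c & ~b) & ~d)) | b)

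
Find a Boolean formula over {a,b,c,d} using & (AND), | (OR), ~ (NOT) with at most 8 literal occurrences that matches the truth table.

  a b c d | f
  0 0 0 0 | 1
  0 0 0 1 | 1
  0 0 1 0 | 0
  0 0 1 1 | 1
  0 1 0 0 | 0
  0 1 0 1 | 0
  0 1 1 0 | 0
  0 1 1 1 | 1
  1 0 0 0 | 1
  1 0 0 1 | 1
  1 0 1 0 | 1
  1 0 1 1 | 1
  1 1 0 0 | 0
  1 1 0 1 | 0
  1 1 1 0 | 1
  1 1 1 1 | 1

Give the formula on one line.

  (d | a) = 0101010111111111
  ((d | a) & c) = 0001000100110011
  ~c = 1100110011001100
  (~c | b) = 1100111111001111
  (~c | a) = 1100110011111111
  ((~c | b) & (~c | a)) = 1100110011001111
  ~b = 1111000011110000
  (((~c | b) & (~c | a)) & ~b) = 1100000011000000
  (((d | a) & c) | (((~c | b) & (~c | a)) & ~b)) = 1101000111110011

(((d | a) & c) | (((~c | b) & (~c | a)) & ~b))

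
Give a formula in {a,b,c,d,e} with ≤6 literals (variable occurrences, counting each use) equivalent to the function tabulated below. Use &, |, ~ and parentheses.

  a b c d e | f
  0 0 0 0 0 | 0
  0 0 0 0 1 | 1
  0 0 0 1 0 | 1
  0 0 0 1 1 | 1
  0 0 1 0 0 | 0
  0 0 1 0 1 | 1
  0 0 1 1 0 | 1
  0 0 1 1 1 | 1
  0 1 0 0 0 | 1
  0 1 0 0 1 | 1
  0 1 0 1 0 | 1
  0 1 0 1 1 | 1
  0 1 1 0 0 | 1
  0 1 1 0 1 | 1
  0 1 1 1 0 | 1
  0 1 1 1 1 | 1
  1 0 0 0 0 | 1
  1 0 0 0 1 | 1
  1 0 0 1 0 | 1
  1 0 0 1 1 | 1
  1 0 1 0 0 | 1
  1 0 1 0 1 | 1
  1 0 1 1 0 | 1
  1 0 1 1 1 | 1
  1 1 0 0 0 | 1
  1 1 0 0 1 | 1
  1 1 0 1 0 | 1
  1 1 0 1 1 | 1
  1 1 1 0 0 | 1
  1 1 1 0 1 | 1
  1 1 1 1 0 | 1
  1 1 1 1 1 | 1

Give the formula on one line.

  ~c = 11110000111100001111000011110000
  ~d = 11001100110011001100110011001100
  (~c | ~d) = 11111100111111001111110011111100
  (a & (~c | ~d)) = 00000000000000001111110011111100
  (b | e) = 01010101111111110101010111111111
  ((b | e) | d) = 01110111111111110111011111111111
  ((a & (~c | ~d)) | ((b | e) | d)) = 01110111111111111111111111111111

((a & (~c | ~d)) | ((b | e) | d))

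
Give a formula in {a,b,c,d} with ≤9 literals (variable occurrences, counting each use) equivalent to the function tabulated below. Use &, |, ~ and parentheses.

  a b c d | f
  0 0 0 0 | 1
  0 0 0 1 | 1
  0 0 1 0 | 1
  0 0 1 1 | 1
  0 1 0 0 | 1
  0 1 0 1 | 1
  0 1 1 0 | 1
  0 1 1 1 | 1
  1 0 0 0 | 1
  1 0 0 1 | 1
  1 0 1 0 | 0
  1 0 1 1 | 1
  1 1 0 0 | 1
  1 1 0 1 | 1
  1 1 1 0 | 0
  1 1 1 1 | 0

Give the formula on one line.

  ~c = 1100110011001100
  ~a = 1111111100000000
  (d & a) = 0000000001010101
  ~b = 1111000011110000
  (c & ~b) = 0011000000110000
  ((d & a) & (c & ~b)) = 0000000000010000
  (~a | ((d & a) & (c & ~b))) = 1111111100010000
  (~c | (~a | ((d & a) & (c & ~b)))) = 1111111111011100

(~c | (~a | ((d & a) & (c & ~b))))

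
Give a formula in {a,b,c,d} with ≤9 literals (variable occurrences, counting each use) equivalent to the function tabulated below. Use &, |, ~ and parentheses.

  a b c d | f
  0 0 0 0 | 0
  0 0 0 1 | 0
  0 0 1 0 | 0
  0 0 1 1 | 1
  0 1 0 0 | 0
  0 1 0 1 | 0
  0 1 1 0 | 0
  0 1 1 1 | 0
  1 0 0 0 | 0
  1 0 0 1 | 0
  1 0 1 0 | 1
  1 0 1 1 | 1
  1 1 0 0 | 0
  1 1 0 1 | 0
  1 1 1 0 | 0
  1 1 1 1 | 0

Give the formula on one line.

(((d | a) & c) & (~b | (d & ~c)))

  (d | a) = 0101010111111111
  ((d | a) & c) = 0001000100110011
  ~b = 1111000011110000
  ~c = 1100110011001100
  (d & ~c) = 0100010001000100
  (~b | (d & ~c)) = 1111010011110100
  (((d | a) & c) & (~b | (d & ~c))) = 0001000000110000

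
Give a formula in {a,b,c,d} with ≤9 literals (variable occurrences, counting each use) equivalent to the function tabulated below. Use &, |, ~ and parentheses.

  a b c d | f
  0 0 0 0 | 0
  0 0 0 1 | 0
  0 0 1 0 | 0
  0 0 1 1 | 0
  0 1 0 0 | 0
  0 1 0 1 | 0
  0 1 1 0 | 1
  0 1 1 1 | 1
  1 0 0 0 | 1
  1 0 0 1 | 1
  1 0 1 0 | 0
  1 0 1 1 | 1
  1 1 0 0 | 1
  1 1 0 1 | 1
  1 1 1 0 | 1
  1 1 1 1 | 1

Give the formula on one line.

(((a & d) | (c & b)) | (((~b & c) | ~d) & (a & ~c)))

  (a & d) = 0000000001010101
  (c & b) = 0000001100000011
  ((a & d) | (c & b)) = 0000001101010111
  ~b = 1111000011110000
  (~b & c) = 0011000000110000
  ~d = 1010101010101010
  ((~b & c) | ~d) = 1011101010111010
  ~c = 1100110011001100
  (a & ~c) = 0000000011001100
  (((~b & c) | ~d) & (a & ~c)) = 0000000010001000
  (((a & d) | (c & b)) | (((~b & c) | ~d) & (a & ~c))) = 0000001111011111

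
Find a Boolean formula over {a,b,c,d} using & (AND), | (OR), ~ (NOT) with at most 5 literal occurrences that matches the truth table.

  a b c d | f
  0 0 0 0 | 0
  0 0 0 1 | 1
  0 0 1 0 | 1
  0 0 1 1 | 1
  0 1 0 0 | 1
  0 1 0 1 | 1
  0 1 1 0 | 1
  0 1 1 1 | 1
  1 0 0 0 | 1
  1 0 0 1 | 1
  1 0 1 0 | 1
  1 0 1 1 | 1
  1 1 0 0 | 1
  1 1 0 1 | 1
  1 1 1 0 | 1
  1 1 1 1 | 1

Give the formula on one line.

  (c | d) = 0111011101110111
  (a | (c | d)) = 0111011111111111
  (b | (a | (c | d))) = 0111111111111111

(b | (a | (c | d)))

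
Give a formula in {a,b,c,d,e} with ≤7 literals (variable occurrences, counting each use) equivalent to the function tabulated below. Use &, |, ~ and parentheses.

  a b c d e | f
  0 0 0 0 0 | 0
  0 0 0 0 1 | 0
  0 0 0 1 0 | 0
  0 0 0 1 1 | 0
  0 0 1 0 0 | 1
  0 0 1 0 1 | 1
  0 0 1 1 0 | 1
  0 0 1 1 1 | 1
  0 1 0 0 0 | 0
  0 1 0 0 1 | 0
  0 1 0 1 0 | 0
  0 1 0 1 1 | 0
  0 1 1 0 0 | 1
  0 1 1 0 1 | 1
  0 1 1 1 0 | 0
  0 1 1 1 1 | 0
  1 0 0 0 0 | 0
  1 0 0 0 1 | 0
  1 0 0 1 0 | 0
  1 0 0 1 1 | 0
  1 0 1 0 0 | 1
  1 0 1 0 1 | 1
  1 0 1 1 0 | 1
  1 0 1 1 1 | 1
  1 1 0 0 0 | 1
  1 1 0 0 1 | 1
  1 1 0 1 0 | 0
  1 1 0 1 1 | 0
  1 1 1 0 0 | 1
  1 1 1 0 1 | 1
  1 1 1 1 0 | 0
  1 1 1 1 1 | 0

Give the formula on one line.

  ~d = 11001100110011001100110011001100
  ~b = 11111111000000001111111100000000
  (~d | ~b) = 11111111110011001111111111001100
  (a & b) = 00000000000000000000000011111111
  ((a & b) | c) = 00001111000011110000111111111111
  ((~d | ~b) & ((a & b) | c)) = 00001111000011000000111111001100

((~d | ~b) & ((a & b) | c))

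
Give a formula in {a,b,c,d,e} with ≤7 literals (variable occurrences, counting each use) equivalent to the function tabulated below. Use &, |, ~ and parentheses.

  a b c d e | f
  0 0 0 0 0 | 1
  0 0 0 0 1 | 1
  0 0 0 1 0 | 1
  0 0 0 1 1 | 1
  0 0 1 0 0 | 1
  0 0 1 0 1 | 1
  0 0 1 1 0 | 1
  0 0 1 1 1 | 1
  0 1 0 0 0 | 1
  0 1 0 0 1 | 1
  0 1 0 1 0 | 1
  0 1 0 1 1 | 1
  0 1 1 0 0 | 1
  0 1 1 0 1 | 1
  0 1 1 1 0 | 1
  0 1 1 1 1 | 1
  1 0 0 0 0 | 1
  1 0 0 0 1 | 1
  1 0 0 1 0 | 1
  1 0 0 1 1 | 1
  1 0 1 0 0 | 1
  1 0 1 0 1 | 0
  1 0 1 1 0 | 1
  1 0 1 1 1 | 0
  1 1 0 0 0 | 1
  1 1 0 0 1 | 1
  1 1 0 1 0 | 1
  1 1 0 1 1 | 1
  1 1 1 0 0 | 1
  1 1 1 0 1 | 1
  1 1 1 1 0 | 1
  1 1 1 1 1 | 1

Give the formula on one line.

  ~a = 11111111111111110000000000000000
  (~a | b) = 11111111111111110000000011111111
  (e & (~a | b)) = 01010101010101010000000001010101
  ~e = 10101010101010101010101010101010
  ~c = 11110000111100001111000011110000
  (~a | ~c) = 11111111111111111111000011110000
  (a & (~a | ~c)) = 00000000000000001111000011110000
  (~e | (a & (~a | ~c))) = 10101010101010101111101011111010
  ((e & (~a | b)) | (~e | (a & (~a | ~c)))) = 11111111111111111111101011111111

((e & (~a | b)) | (~e | (a & (~a | ~c))))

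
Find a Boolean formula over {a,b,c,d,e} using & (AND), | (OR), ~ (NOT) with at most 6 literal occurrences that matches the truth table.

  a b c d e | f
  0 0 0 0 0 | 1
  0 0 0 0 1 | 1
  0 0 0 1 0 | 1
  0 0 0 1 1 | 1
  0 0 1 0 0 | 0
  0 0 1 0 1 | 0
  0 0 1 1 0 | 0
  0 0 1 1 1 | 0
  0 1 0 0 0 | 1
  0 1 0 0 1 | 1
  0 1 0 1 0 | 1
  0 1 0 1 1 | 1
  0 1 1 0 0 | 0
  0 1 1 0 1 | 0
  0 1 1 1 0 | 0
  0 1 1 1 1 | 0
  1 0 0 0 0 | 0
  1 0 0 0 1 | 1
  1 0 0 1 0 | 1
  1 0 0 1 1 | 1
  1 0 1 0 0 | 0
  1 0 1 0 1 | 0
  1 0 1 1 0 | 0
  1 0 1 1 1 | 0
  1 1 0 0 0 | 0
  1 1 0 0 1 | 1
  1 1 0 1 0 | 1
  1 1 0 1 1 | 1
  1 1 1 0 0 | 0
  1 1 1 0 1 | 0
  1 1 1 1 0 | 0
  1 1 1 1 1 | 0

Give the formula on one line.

  ~c = 11110000111100001111000011110000
  ~a = 11111111111111110000000000000000
  (e | d) = 01110111011101110111011101110111
  (~a | (e | d)) = 11111111111111110111011101110111
  (~c & (~a | (e | d))) = 11110000111100000111000001110000

(~c & (~a | (e | d)))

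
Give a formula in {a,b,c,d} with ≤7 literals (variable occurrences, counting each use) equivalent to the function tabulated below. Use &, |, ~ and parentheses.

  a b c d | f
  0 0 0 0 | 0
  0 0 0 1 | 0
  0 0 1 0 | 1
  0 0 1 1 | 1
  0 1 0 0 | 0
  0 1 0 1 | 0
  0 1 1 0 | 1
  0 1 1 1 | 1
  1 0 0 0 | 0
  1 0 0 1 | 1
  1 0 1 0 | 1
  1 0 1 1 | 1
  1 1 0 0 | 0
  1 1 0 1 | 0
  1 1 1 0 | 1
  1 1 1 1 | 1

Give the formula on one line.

((((a | c) & d) & (c | ~b)) | (~d & c))

  (a | c) = 0011001111111111
  ((a | c) & d) = 0001000101010101
  ~b = 1111000011110000
  (c | ~b) = 1111001111110011
  (((a | c) & d) & (c | ~b)) = 0001000101010001
  ~d = 1010101010101010
  (~d & c) = 0010001000100010
  ((((a | c) & d) & (c | ~b)) | (~d & c)) = 0011001101110011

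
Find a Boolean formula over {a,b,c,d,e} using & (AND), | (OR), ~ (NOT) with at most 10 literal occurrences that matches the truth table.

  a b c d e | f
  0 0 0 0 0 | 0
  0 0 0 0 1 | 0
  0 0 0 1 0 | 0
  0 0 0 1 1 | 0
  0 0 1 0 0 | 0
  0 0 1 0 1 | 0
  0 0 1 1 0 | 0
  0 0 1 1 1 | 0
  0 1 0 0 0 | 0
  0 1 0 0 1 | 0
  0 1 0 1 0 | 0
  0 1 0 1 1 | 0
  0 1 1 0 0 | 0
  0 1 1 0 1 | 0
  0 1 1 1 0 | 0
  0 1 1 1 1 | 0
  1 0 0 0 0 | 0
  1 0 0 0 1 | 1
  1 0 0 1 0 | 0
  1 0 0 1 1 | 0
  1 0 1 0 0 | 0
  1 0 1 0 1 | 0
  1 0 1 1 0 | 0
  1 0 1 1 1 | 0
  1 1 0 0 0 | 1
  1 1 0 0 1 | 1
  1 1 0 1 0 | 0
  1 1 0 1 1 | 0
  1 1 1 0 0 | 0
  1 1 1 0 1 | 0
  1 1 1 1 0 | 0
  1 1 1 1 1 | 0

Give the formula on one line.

(((~d & a) & ~c) & (d | ((b & ~d) | e)))

  ~d = 11001100110011001100110011001100
  (~d & a) = 00000000000000001100110011001100
  ~c = 11110000111100001111000011110000
  ((~d & a) & ~c) = 00000000000000001100000011000000
  (b & ~d) = 00000000110011000000000011001100
  ((b & ~d) | e) = 01010101110111010101010111011101
  (d | ((b & ~d) | e)) = 01110111111111110111011111111111
  (((~d & a) & ~c) & (d | ((b & ~d) | e))) = 00000000000000000100000011000000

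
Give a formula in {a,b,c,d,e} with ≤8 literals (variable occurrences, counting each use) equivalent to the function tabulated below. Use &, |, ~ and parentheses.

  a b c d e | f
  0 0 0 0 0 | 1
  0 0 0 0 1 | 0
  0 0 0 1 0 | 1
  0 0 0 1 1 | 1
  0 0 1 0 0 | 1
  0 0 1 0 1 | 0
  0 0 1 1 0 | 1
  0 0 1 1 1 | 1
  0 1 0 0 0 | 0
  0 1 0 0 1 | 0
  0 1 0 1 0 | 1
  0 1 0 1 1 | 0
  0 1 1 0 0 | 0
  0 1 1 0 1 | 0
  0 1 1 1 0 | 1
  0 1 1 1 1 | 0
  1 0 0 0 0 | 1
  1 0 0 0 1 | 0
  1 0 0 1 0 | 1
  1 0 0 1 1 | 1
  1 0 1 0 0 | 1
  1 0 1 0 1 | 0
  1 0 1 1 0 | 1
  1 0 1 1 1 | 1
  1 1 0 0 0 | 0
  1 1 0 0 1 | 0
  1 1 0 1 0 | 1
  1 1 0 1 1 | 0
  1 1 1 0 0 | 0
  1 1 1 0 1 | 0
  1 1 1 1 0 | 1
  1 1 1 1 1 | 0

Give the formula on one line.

(((d | ~b) & ~e) | (~b & d))

  ~b = 11111111000000001111111100000000
  (d | ~b) = 11111111001100111111111100110011
  ~e = 10101010101010101010101010101010
  ((d | ~b) & ~e) = 10101010001000101010101000100010
  (~b & d) = 00110011000000000011001100000000
  (((d | ~b) & ~e) | (~b & d)) = 10111011001000101011101100100010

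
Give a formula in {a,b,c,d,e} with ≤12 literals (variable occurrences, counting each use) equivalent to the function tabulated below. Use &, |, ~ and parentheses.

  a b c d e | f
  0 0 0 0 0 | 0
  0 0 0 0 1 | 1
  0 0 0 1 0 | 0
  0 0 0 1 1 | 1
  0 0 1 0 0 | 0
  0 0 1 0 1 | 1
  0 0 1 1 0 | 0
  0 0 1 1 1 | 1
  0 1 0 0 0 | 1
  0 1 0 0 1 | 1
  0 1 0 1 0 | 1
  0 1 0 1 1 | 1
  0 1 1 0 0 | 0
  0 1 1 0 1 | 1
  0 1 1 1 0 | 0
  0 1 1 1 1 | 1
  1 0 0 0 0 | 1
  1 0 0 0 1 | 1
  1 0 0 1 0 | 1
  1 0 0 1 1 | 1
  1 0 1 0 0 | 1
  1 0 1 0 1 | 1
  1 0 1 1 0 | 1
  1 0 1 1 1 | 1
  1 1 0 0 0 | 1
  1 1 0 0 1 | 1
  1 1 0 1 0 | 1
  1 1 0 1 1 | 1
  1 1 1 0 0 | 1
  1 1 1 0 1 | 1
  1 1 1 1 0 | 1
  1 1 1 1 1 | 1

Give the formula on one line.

((a | (~c & b)) | ((~a & e) & (((~b | d) | a) | c)))

  ~c = 11110000111100001111000011110000
  (~c & b) = 00000000111100000000000011110000
  (a | (~c & b)) = 00000000111100001111111111111111
  ~a = 11111111111111110000000000000000
  (~a & e) = 01010101010101010000000000000000
  ~b = 11111111000000001111111100000000
  (~b | d) = 11111111001100111111111100110011
  ((~b | d) | a) = 11111111001100111111111111111111
  (((~b | d) | a) | c) = 11111111001111111111111111111111
  ((~a & e) & (((~b | d) | a) | c)) = 01010101000101010000000000000000
  ((a | (~c & b)) | ((~a & e) & (((~b | d) | a) | c))) = 01010101111101011111111111111111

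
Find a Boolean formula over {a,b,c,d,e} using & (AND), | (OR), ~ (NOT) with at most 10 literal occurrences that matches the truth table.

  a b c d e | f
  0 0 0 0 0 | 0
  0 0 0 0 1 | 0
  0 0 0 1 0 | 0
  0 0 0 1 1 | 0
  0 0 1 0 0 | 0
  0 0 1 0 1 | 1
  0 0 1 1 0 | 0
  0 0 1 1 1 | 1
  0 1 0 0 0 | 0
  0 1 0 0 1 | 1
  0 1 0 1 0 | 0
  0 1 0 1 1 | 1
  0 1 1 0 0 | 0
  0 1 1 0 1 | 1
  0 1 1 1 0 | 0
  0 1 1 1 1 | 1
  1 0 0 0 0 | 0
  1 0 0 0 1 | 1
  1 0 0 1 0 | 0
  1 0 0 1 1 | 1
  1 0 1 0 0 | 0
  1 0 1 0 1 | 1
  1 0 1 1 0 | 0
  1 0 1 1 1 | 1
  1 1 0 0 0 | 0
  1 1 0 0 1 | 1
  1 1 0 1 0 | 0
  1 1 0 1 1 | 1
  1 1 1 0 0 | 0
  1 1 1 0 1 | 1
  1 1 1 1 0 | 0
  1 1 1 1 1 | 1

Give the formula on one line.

(((e & b) | (c & (~b & e))) | (a & (e & (~e | ~c))))

  (e & b) = 00000000010101010000000001010101
  ~b = 11111111000000001111111100000000
  (~b & e) = 01010101000000000101010100000000
  (c & (~b & e)) = 00000101000000000000010100000000
  ((e & b) | (c & (~b & e))) = 00000101010101010000010101010101
  ~e = 10101010101010101010101010101010
  ~c = 11110000111100001111000011110000
  (~e | ~c) = 11111010111110101111101011111010
  (e & (~e | ~c)) = 01010000010100000101000001010000
  (a & (e & (~e | ~c))) = 00000000000000000101000001010000
  (((e & b) | (c & (~b & e))) | (a & (e & (~e | ~c)))) = 00000101010101010101010101010101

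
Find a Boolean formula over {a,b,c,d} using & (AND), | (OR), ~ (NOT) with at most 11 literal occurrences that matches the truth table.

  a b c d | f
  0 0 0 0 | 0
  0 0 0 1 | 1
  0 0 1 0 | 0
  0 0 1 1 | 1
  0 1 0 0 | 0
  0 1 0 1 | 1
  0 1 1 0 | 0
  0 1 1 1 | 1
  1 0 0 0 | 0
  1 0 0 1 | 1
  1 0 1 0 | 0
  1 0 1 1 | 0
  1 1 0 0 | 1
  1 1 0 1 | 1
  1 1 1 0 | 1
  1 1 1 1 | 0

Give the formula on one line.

  ~a = 1111111100000000
  (~a & d) = 0101010100000000
  (a | (~a & d)) = 0101010111111111
  (b & (a | (~a & d))) = 0000010100001111
  ((b & (a | (~a & d))) | d) = 0101010101011111
  ~d = 1010101010101010
  ~c = 1100110011001100
  (~c | ~a) = 1111111111001100
  (~d | (~c | ~a)) = 1111111111101110
  (((b & (a | (~a & d))) | d) & (~d | (~c | ~a))) = 0101010101001110

(((b & (a | (~a & d))) | d) & (~d | (~c | ~a)))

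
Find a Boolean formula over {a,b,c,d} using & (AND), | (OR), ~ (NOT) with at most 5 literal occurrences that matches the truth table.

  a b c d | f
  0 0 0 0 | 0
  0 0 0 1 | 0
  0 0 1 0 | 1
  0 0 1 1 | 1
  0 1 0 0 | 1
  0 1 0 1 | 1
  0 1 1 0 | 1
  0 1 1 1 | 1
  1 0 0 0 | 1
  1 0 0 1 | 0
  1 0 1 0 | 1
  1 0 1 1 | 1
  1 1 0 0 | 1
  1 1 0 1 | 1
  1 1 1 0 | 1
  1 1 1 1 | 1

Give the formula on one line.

(((a & ~d) | b) | c)

  ~d = 1010101010101010
  (a & ~d) = 0000000010101010
  ((a & ~d) | b) = 0000111110101111
  (((a & ~d) | b) | c) = 0011111110111111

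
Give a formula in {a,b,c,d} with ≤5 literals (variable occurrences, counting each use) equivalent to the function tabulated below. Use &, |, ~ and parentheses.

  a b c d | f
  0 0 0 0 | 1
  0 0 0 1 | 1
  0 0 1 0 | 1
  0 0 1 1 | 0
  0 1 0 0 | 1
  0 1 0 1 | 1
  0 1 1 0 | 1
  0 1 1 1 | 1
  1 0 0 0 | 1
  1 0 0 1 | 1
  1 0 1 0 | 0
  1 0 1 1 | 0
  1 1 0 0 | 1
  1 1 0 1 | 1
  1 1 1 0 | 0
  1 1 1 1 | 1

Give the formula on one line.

  ~d = 1010101010101010
  (b | ~d) = 1010111110101111
  ~a = 1111111100000000
  (~a | d) = 1111111101010101
  ((b | ~d) & (~a | d)) = 1010111100000101
  ~c = 1100110011001100
  (((b | ~d) & (~a | d)) | ~c) = 1110111111001101

(((b | ~d) & (~a | d)) | ~c)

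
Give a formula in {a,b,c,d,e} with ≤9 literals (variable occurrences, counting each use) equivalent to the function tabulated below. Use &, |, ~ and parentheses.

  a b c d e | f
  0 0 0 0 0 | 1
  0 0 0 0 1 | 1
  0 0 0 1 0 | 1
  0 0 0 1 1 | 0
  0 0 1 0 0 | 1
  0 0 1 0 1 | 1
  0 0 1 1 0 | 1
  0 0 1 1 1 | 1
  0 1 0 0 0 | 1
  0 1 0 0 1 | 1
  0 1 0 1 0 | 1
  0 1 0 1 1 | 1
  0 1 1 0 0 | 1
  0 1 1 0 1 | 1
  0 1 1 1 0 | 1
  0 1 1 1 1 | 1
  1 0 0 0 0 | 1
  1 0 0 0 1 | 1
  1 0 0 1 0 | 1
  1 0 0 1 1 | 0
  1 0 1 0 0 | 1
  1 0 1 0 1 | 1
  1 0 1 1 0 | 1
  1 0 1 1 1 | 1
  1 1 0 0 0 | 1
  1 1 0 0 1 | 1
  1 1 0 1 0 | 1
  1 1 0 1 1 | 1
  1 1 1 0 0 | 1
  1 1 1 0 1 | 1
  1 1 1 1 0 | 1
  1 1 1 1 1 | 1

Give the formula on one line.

(((((c | ~d) & a) | ((e & ~d) | ~e)) | b) | c)

  ~d = 11001100110011001100110011001100
  (c | ~d) = 11001111110011111100111111001111
  ((c | ~d) & a) = 00000000000000001100111111001111
  (e & ~d) = 01000100010001000100010001000100
  ~e = 10101010101010101010101010101010
  ((e & ~d) | ~e) = 11101110111011101110111011101110
  (((c | ~d) & a) | ((e & ~d) | ~e)) = 11101110111011101110111111101111
  ((((c | ~d) & a) | ((e & ~d) | ~e)) | b) = 11101110111111111110111111111111
  (((((c | ~d) & a) | ((e & ~d) | ~e)) | b) | c) = 11101111111111111110111111111111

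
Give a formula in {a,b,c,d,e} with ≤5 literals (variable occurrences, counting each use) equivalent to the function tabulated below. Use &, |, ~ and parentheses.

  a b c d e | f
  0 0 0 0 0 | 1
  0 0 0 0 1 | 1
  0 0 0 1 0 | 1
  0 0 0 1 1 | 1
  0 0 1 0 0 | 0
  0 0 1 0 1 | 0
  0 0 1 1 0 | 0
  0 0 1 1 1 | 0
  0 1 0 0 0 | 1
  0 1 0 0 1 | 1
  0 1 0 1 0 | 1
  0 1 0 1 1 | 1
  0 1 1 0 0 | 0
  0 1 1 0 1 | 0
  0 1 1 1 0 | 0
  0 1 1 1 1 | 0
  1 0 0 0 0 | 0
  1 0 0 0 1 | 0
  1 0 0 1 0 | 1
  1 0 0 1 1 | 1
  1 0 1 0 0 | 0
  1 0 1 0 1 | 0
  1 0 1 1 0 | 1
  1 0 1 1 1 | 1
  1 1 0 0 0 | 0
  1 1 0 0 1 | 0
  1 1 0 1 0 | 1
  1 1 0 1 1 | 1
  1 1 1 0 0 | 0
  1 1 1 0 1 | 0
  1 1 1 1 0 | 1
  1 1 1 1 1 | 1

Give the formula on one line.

  ~c = 11110000111100001111000011110000
  (a | ~c) = 11110000111100001111111111111111
  ~a = 11111111111111110000000000000000
  (~a | d) = 11111111111111110011001100110011
  ((a | ~c) & (~a | d)) = 11110000111100000011001100110011

((a | ~c) & (~a | d))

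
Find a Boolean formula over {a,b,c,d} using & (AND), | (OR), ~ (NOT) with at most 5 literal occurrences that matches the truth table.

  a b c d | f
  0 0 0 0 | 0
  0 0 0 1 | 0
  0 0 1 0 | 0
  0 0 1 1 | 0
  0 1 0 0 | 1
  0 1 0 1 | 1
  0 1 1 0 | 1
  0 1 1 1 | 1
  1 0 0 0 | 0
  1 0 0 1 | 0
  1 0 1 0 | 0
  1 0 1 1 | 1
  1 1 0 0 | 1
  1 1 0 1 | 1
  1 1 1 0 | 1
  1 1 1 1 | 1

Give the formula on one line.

(b | ((a & c) & (d | ~c)))

  (a & c) = 0000000000110011
  ~c = 1100110011001100
  (d | ~c) = 1101110111011101
  ((a & c) & (d | ~c)) = 0000000000010001
  (b | ((a & c) & (d | ~c))) = 0000111100011111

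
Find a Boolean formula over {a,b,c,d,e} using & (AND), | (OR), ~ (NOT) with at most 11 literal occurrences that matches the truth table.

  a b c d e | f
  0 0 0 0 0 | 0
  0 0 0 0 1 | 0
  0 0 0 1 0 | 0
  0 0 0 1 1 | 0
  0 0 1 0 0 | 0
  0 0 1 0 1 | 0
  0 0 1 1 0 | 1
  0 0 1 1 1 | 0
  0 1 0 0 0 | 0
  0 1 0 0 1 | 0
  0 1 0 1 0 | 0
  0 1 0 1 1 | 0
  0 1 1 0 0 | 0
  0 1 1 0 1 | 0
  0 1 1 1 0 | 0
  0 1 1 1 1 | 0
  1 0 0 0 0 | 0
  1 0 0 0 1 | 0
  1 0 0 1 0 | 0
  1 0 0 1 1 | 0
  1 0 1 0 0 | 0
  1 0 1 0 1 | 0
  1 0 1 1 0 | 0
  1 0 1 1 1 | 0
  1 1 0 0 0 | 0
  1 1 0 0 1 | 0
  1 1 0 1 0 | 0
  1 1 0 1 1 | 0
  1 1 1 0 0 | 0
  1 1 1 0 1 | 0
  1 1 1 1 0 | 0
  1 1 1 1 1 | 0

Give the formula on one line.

  (b | d) = 00110011111111110011001111111111
  (a | d) = 00110011001100111111111111111111
  ((b | d) & (a | d)) = 00110011001100110011001111111111
  ~e = 10101010101010101010101010101010
  ~a = 11111111111111110000000000000000
  ~b = 11111111000000001111111100000000
  (~a & ~b) = 11111111000000000000000000000000
  ((~a & ~b) & c) = 00001111000000000000000000000000
  (~e & ((~a & ~b) & c)) = 00001010000000000000000000000000
  (((b | d) & (a | d)) & (~e & ((~a & ~b) & c))) = 00000010000000000000000000000000

(((b | d) & (a | d)) & (~e & ((~a & ~b) & c)))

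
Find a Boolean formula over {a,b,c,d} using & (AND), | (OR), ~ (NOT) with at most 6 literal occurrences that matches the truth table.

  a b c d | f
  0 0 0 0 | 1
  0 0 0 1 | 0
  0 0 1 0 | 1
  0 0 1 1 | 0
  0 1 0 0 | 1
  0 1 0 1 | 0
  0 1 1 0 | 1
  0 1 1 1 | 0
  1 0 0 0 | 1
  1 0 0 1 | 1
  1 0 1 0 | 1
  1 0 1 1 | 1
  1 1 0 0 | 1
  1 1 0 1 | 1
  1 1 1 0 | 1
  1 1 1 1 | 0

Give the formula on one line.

  ~b = 1111000011110000
  (~b & a) = 0000000011110000
  ((~b & a) & d) = 0000000001010000
  ~d = 1010101010101010
  (((~b & a) & d) | ~d) = 1010101011111010
  ~c = 1100110011001100
  (~c & a) = 0000000011001100
  ((((~b & a) & d) | ~d) | (~c & a)) = 1010101011111110

((((~b & a) & d) | ~d) | (~c & a))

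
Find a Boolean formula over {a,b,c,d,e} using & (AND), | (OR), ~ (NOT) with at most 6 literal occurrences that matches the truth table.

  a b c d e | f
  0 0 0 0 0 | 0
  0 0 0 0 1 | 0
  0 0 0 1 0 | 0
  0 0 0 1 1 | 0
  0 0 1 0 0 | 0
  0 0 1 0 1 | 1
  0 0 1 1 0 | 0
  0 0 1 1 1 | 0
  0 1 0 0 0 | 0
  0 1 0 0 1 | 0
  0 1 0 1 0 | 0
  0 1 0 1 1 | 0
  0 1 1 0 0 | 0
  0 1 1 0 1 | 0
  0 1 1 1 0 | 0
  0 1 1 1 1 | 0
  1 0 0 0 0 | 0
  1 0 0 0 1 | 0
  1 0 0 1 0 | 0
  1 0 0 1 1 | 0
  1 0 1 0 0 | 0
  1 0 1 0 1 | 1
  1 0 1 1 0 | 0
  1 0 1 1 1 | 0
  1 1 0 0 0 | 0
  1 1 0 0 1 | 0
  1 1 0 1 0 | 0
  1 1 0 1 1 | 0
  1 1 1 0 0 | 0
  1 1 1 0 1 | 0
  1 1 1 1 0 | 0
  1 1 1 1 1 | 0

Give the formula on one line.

(((e & ~b) & ~d) & c)

  ~b = 11111111000000001111111100000000
  (e & ~b) = 01010101000000000101010100000000
  ~d = 11001100110011001100110011001100
  ((e & ~b) & ~d) = 01000100000000000100010000000000
  (((e & ~b) & ~d) & c) = 00000100000000000000010000000000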